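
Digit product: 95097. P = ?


9 × 5 × 0 × 9 × 7 = 0


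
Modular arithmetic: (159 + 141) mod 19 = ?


159 + 141 = 300
300 mod 19 = 15


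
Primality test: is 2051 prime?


2051 / 7 = 293 (exact division)
2051 is NOT prime.

No, 2051 is not prime


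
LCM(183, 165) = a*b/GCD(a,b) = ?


GCD(183, 165) = 3
LCM = 183*165/3 = 30195/3 = 10065

LCM = 10065


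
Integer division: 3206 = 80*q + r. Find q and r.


3206 = 80 * 40 + 6
Check: 3200 + 6 = 3206

q = 40, r = 6


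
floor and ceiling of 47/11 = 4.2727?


47/11 = 4.2727
floor = 4
ceil = 5

floor = 4, ceil = 5


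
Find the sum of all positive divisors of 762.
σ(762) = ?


Divisors of 762: 1, 2, 3, 6, 127, 254, 381, 762
Sum = 1 + 2 + 3 + 6 + 127 + 254 + 381 + 762 = 1536

σ(762) = 1536


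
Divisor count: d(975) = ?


975 = 3^1 × 5^2 × 13^1
d(975) = (1+1) × (2+1) × (1+1) = 12

12 divisors


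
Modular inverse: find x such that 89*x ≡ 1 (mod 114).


Use the extended Euclidean algorithm on (114, 89); each row r = 114*s + 89*t:
r=114, s=1, t=0
r=89, s=0, t=1
q=1: r=25, s=1, t=-1   [114*(1) + 89*(-1) = 25]
q=3: r=14, s=-3, t=4   [114*(-3) + 89*(4) = 14]
q=1: r=11, s=4, t=-5   [114*(4) + 89*(-5) = 11]
q=1: r=3, s=-7, t=9   [114*(-7) + 89*(9) = 3]
q=3: r=2, s=25, t=-32   [114*(25) + 89*(-32) = 2]
q=1: r=1, s=-32, t=41   [114*(-32) + 89*(41) = 1]
q=2: r=0, s=89, t=-114   [114*(89) + 89*(-114) = 0]
GCD = 1 with t = 41, so 89*(41) ≡ 1 (mod 114)
Inverse = 41 mod 114 = 41
Check: 89 * 41 = 3649 ≡ 1 (mod 114)

89^(-1) ≡ 41 (mod 114)


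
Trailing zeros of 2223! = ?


floor(2223/5) = 444
floor(2223/25) = 88
floor(2223/125) = 17
floor(2223/625) = 3
Total = 552

552 trailing zeros


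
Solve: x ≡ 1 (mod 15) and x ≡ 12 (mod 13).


M = 15*13 = 195
M1 = M/15 = 13, M2 = M/13 = 15
M1^(-1) mod 15 = 7, M2^(-1) mod 13 = 7
x = 1*13*7 + 12*15*7 = 1351
1351 mod 195 = 181
Check: 181 mod 15 = 1 ✓, 181 mod 13 = 12 ✓

x ≡ 181 (mod 195)


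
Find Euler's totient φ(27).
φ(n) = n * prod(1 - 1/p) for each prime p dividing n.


27 = 3^3
Prime factors: 3
φ(27) = 27 × (1-1/3)
= 27 × 2/3 = 18

φ(27) = 18


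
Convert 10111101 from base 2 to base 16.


10111101 (base 2) = 189 (decimal)
189 (decimal) = BD (base 16)


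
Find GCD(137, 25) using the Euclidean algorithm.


137 = 5 * 25 + 12
25 = 2 * 12 + 1
12 = 12 * 1 + 0
GCD = 1


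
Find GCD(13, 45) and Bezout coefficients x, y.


Tabular extended Euclidean (each row: r = 13*s + 45*t):
r=13, s=1, t=0
r=45, s=0, t=1
q=0: r=13, s=1, t=0   [13*(1) + 45*(0) = 13]
q=3: r=6, s=-3, t=1   [13*(-3) + 45*(1) = 6]
q=2: r=1, s=7, t=-2   [13*(7) + 45*(-2) = 1]
q=6: r=0, s=-45, t=13   [13*(-45) + 45*(13) = 0]
GCD = 1; from the row with r=1: x=7, y=-2
Check: 13*(7) + 45*(-2) = 91 - 90 = 1

GCD = 1, x = 7, y = -2


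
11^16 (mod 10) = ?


11^1 mod 10 = 1
11^2 mod 10 = 1
11^3 mod 10 = 1
11^4 mod 10 = 1
11^5 mod 10 = 1
11^6 mod 10 = 1
11^7 mod 10 = 1
11^8 mod 10 = 1
11^9 mod 10 = 1
11^10 mod 10 = 1
11^11 mod 10 = 1
11^12 mod 10 = 1
11^13 mod 10 = 1
11^14 mod 10 = 1
11^15 mod 10 = 1
11^16 mod 10 = 1


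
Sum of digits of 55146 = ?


5 + 5 + 1 + 4 + 6 = 21


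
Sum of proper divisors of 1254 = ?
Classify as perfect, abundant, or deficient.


Proper divisors: 1, 2, 3, 6, 11, 19, 22, 33, 38, 57, 66, 114, 209, 418, 627
Sum = 1 + 2 + 3 + 6 + 11 + 19 + 22 + 33 + 38 + 57 + 66 + 114 + 209 + 418 + 627 = 1626
1626 > 1254 → abundant

s(1254) = 1626 (abundant)


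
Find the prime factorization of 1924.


1924 / 2 = 962
962 / 2 = 481
481 / 13 = 37
37 / 37 = 1
1924 = 2^2 × 13 × 37


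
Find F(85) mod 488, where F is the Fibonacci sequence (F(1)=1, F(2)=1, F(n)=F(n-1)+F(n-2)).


F(k) mod 488 for k=1..85:
1, 1, 2, 3, 5, 8, 13, 21, 34, 55, 89, 144, 233, 377, 122, 11, 133, 144, 277, 421, 210, 143, 353, 8, 361, 369, 242, 123, 365, 0, 365, 365, 242, 119, 361, 480, 353, 345, 210, 67, 277, 344, 133, 477, 122, 111, 233, 344, 89, 433, 34, 467, 13, 480, 5, 485, 2, 487, 1, 0, 1, 1, 2, 3, 5, 8, 13, 21, 34, 55, 89, 144, 233, 377, 122, 11, 133, 144, 277, 421, 210, 143, 353, 8, 361
F(85) mod 488 = 361


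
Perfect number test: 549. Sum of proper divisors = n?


Proper divisors of 549: 1, 3, 9, 61, 183
Sum = 1 + 3 + 9 + 61 + 183 = 257

No, 549 is not perfect (257 ≠ 549)


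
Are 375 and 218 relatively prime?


Euclidean algorithm:
375 = 1 * 218 + 157
218 = 1 * 157 + 61
157 = 2 * 61 + 35
61 = 1 * 35 + 26
35 = 1 * 26 + 9
26 = 2 * 9 + 8
9 = 1 * 8 + 1
8 = 8 * 1 + 0
GCD(375, 218) = 1

Yes, coprime (GCD = 1)


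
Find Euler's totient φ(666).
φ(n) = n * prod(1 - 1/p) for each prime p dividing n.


666 = 2 × 3^2 × 37
Prime factors: 2, 3, 37
φ(666) = 666 × (1-1/2) × (1-1/3) × (1-1/37)
= 666 × 1/2 × 2/3 × 36/37 = 216

φ(666) = 216


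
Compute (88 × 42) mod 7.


88 × 42 = 3696
3696 mod 7 = 0


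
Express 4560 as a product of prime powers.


4560 / 2 = 2280
2280 / 2 = 1140
1140 / 2 = 570
570 / 2 = 285
285 / 3 = 95
95 / 5 = 19
19 / 19 = 1
4560 = 2^4 × 3 × 5 × 19


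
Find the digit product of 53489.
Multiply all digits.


5 × 3 × 4 × 8 × 9 = 4320


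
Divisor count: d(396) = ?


396 = 2^2 × 3^2 × 11^1
d(396) = (2+1) × (2+1) × (1+1) = 18

18 divisors


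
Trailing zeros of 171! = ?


floor(171/5) = 34
floor(171/25) = 6
floor(171/125) = 1
Total = 41

41 trailing zeros


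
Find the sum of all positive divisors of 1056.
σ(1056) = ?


Divisors of 1056: 1, 2, 3, 4, 6, 8, 11, 12, 16, 22, 24, 32, 33, 44, 48, 66, 88, 96, 132, 176, 264, 352, 528, 1056
Sum = 1 + 2 + 3 + 4 + 6 + 8 + 11 + 12 + 16 + 22 + 24 + 32 + 33 + 44 + 48 + 66 + 88 + 96 + 132 + 176 + 264 + 352 + 528 + 1056 = 3024

σ(1056) = 3024


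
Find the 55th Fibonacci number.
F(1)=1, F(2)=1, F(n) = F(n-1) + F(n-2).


Sequence: 1, 1, 2, 3, 5, 8, 13, 21, 34, 55, 89, 144, 233, 377, 610, 987, 1597, 2584, 4181, 6765, 10946, 17711, 28657, 46368, 75025, 121393, 196418, 317811, 514229, 832040, 1346269, 2178309, 3524578, 5702887, 9227465, 14930352, 24157817, 39088169, 63245986, 102334155, 165580141, 267914296, 433494437, 701408733, 1134903170, 1836311903, 2971215073, 4807526976, 7778742049, 12586269025, 20365011074, 32951280099, 53316291173, 86267571272, 139583862445
F(55) = 139583862445


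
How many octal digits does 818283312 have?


818283312 in base 8 = 6061401460
Number of digits = 10

10 digits (base 8)


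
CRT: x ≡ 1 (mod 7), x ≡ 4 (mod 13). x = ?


M = 7*13 = 91
M1 = M/7 = 13, M2 = M/13 = 7
M1^(-1) mod 7 = 6, M2^(-1) mod 13 = 2
x = 1*13*6 + 4*7*2 = 134
134 mod 91 = 43
Check: 43 mod 7 = 1 ✓, 43 mod 13 = 4 ✓

x ≡ 43 (mod 91)


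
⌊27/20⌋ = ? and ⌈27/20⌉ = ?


27/20 = 1.3500
floor = 1
ceil = 2

floor = 1, ceil = 2


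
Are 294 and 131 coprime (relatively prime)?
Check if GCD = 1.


Euclidean algorithm:
294 = 2 * 131 + 32
131 = 4 * 32 + 3
32 = 10 * 3 + 2
3 = 1 * 2 + 1
2 = 2 * 1 + 0
GCD(294, 131) = 1

Yes, coprime (GCD = 1)


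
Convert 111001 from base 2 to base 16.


111001 (base 2) = 57 (decimal)
57 (decimal) = 39 (base 16)


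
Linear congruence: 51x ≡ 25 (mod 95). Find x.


GCD(51, 95) = 1, unique solution
a^(-1) mod 95 = 41
x = 41 * 25 mod 95 = 75

x ≡ 75 (mod 95)


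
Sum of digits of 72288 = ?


7 + 2 + 2 + 8 + 8 = 27


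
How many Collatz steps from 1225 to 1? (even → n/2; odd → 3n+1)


1225 → 3676 → 1838 → 919 → 2758 → 1379 → 4138 → 2069 → 6208 → 3104 → 1552 → 776 → 388 → 194 → 97 → 292 → 146 → 73 → 220 → 110 → 55 → 166 → 83 → 250 → 125 → 376 → 188 → 94 → 47 → 142 → 71 → 214 → 107 → 322 → 161 → 484 → 242 → 121 → 364 → 182 → 91 → 274 → 137 → 412 → 206 → 103 → 310 → 155 → 466 → 233 → 700 → 350 → 175 → 526 → 263 → 790 → 395 → 1186 → 593 → 1780 → 890 → 445 → 1336 → 668 → 334 → 167 → 502 → 251 → 754 → 377 → 1132 → 566 → 283 → 850 → 425 → 1276 → 638 → 319 → 958 → 479 → 1438 → 719 → 2158 → 1079 → 3238 → 1619 → 4858 → 2429 → 7288 → 3644 → 1822 → 911 → 2734 → 1367 → 4102 → 2051 → 6154 → 3077 → 9232 → 4616 → 2308 → 1154 → 577 → 1732 → 866 → 433 → 1300 → 650 → 325 → 976 → 488 → 244 → 122 → 61 → 184 → 92 → 46 → 23 → 70 → 35 → 106 → 53 → 160 → 80 → 40 → 20 → 10 → 5 → 16 → 8 → 4 → 2 → 1
Total steps = 132

132 steps


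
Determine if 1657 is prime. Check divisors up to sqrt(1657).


Check divisors up to sqrt(1657) = 40.7063
No divisors found.
1657 is prime.

Yes, 1657 is prime


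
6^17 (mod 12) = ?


6^1 mod 12 = 6
6^2 mod 12 = 0
6^3 mod 12 = 0
6^4 mod 12 = 0
6^5 mod 12 = 0
6^6 mod 12 = 0
6^7 mod 12 = 0
6^8 mod 12 = 0
6^9 mod 12 = 0
6^10 mod 12 = 0
6^11 mod 12 = 0
6^12 mod 12 = 0
6^13 mod 12 = 0
6^14 mod 12 = 0
6^15 mod 12 = 0
6^16 mod 12 = 0
6^17 mod 12 = 0


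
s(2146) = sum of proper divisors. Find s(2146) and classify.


Proper divisors: 1, 2, 29, 37, 58, 74, 1073
Sum = 1 + 2 + 29 + 37 + 58 + 74 + 1073 = 1274
1274 < 2146 → deficient

s(2146) = 1274 (deficient)


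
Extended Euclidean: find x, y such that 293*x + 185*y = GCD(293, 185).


Tabular extended Euclidean (each row: r = 293*s + 185*t):
r=293, s=1, t=0
r=185, s=0, t=1
q=1: r=108, s=1, t=-1   [293*(1) + 185*(-1) = 108]
q=1: r=77, s=-1, t=2   [293*(-1) + 185*(2) = 77]
q=1: r=31, s=2, t=-3   [293*(2) + 185*(-3) = 31]
q=2: r=15, s=-5, t=8   [293*(-5) + 185*(8) = 15]
q=2: r=1, s=12, t=-19   [293*(12) + 185*(-19) = 1]
q=15: r=0, s=-185, t=293   [293*(-185) + 185*(293) = 0]
GCD = 1; from the row with r=1: x=12, y=-19
Check: 293*(12) + 185*(-19) = 3516 - 3515 = 1

GCD = 1, x = 12, y = -19


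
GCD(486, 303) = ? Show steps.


486 = 1 * 303 + 183
303 = 1 * 183 + 120
183 = 1 * 120 + 63
120 = 1 * 63 + 57
63 = 1 * 57 + 6
57 = 9 * 6 + 3
6 = 2 * 3 + 0
GCD = 3


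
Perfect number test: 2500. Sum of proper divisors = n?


Proper divisors of 2500: 1, 2, 4, 5, 10, 20, 25, 50, 100, 125, 250, 500, 625, 1250
Sum = 1 + 2 + 4 + 5 + 10 + 20 + 25 + 50 + 100 + 125 + 250 + 500 + 625 + 1250 = 2967

No, 2500 is not perfect (2967 ≠ 2500)


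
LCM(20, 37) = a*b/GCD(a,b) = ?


GCD(20, 37) = 1
LCM = 20*37/1 = 740/1 = 740

LCM = 740


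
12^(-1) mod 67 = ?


Use the extended Euclidean algorithm on (67, 12); each row r = 67*s + 12*t:
r=67, s=1, t=0
r=12, s=0, t=1
q=5: r=7, s=1, t=-5   [67*(1) + 12*(-5) = 7]
q=1: r=5, s=-1, t=6   [67*(-1) + 12*(6) = 5]
q=1: r=2, s=2, t=-11   [67*(2) + 12*(-11) = 2]
q=2: r=1, s=-5, t=28   [67*(-5) + 12*(28) = 1]
q=2: r=0, s=12, t=-67   [67*(12) + 12*(-67) = 0]
GCD = 1 with t = 28, so 12*(28) ≡ 1 (mod 67)
Inverse = 28 mod 67 = 28
Check: 12 * 28 = 336 ≡ 1 (mod 67)

12^(-1) ≡ 28 (mod 67)


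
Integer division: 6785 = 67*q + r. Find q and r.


6785 = 67 * 101 + 18
Check: 6767 + 18 = 6785

q = 101, r = 18


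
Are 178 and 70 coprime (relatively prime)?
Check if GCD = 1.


Euclidean algorithm:
178 = 2 * 70 + 38
70 = 1 * 38 + 32
38 = 1 * 32 + 6
32 = 5 * 6 + 2
6 = 3 * 2 + 0
GCD(178, 70) = 2

No, not coprime (GCD = 2)


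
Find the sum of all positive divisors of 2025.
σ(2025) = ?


Divisors of 2025: 1, 3, 5, 9, 15, 25, 27, 45, 75, 81, 135, 225, 405, 675, 2025
Sum = 1 + 3 + 5 + 9 + 15 + 25 + 27 + 45 + 75 + 81 + 135 + 225 + 405 + 675 + 2025 = 3751

σ(2025) = 3751


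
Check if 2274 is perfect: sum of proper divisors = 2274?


Proper divisors of 2274: 1, 2, 3, 6, 379, 758, 1137
Sum = 1 + 2 + 3 + 6 + 379 + 758 + 1137 = 2286

No, 2274 is not perfect (2286 ≠ 2274)


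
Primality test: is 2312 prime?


2312 / 2 = 1156 (exact division)
2312 is NOT prime.

No, 2312 is not prime


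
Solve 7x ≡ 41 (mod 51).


GCD(7, 51) = 1, unique solution
a^(-1) mod 51 = 22
x = 22 * 41 mod 51 = 35

x ≡ 35 (mod 51)


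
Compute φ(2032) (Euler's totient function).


2032 = 2^4 × 127
Prime factors: 2, 127
φ(2032) = 2032 × (1-1/2) × (1-1/127)
= 2032 × 1/2 × 126/127 = 1008

φ(2032) = 1008


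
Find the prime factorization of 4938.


4938 / 2 = 2469
2469 / 3 = 823
823 / 823 = 1
4938 = 2 × 3 × 823


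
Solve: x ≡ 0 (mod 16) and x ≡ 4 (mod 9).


M = 16*9 = 144
M1 = M/16 = 9, M2 = M/9 = 16
M1^(-1) mod 16 = 9, M2^(-1) mod 9 = 4
x = 0*9*9 + 4*16*4 = 256
256 mod 144 = 112
Check: 112 mod 16 = 0 ✓, 112 mod 9 = 4 ✓

x ≡ 112 (mod 144)


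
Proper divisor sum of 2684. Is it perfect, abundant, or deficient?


Proper divisors: 1, 2, 4, 11, 22, 44, 61, 122, 244, 671, 1342
Sum = 1 + 2 + 4 + 11 + 22 + 44 + 61 + 122 + 244 + 671 + 1342 = 2524
2524 < 2684 → deficient

s(2684) = 2524 (deficient)


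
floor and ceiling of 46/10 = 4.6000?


46/10 = 4.6000
floor = 4
ceil = 5

floor = 4, ceil = 5


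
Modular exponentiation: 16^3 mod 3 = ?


16^1 mod 3 = 1
16^2 mod 3 = 1
16^3 mod 3 = 1


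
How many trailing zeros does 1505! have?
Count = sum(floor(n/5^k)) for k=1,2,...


floor(1505/5) = 301
floor(1505/25) = 60
floor(1505/125) = 12
floor(1505/625) = 2
Total = 375

375 trailing zeros


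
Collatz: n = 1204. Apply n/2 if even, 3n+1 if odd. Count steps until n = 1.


1204 → 602 → 301 → 904 → 452 → 226 → 113 → 340 → 170 → 85 → 256 → 128 → 64 → 32 → 16 → 8 → 4 → 2 → 1
Total steps = 18

18 steps


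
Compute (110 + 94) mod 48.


110 + 94 = 204
204 mod 48 = 12


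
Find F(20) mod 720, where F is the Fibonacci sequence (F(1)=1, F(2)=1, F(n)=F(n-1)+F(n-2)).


F(k) mod 720 for k=1..20:
1, 1, 2, 3, 5, 8, 13, 21, 34, 55, 89, 144, 233, 377, 610, 267, 157, 424, 581, 285
F(20) mod 720 = 285


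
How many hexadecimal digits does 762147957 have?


762147957 in base 16 = 2D6D7475
Number of digits = 8

8 digits (base 16)


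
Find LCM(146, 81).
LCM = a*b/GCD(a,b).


GCD(146, 81) = 1
LCM = 146*81/1 = 11826/1 = 11826

LCM = 11826


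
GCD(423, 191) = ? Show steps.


423 = 2 * 191 + 41
191 = 4 * 41 + 27
41 = 1 * 27 + 14
27 = 1 * 14 + 13
14 = 1 * 13 + 1
13 = 13 * 1 + 0
GCD = 1


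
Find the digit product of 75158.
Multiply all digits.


7 × 5 × 1 × 5 × 8 = 1400


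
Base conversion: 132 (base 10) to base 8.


132 (base 10) = 132 (decimal)
132 (decimal) = 204 (base 8)


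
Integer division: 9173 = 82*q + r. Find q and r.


9173 = 82 * 111 + 71
Check: 9102 + 71 = 9173

q = 111, r = 71


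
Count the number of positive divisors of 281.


281 = 281^1
d(281) = (1+1) = 2

2 divisors


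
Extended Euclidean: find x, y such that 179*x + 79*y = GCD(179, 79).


Tabular extended Euclidean (each row: r = 179*s + 79*t):
r=179, s=1, t=0
r=79, s=0, t=1
q=2: r=21, s=1, t=-2   [179*(1) + 79*(-2) = 21]
q=3: r=16, s=-3, t=7   [179*(-3) + 79*(7) = 16]
q=1: r=5, s=4, t=-9   [179*(4) + 79*(-9) = 5]
q=3: r=1, s=-15, t=34   [179*(-15) + 79*(34) = 1]
q=5: r=0, s=79, t=-179   [179*(79) + 79*(-179) = 0]
GCD = 1; from the row with r=1: x=-15, y=34
Check: 179*(-15) + 79*(34) = -2685 + 2686 = 1

GCD = 1, x = -15, y = 34


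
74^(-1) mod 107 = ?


Use the extended Euclidean algorithm on (107, 74); each row r = 107*s + 74*t:
r=107, s=1, t=0
r=74, s=0, t=1
q=1: r=33, s=1, t=-1   [107*(1) + 74*(-1) = 33]
q=2: r=8, s=-2, t=3   [107*(-2) + 74*(3) = 8]
q=4: r=1, s=9, t=-13   [107*(9) + 74*(-13) = 1]
q=8: r=0, s=-74, t=107   [107*(-74) + 74*(107) = 0]
GCD = 1 with t = -13, so 74*(-13) ≡ 1 (mod 107)
Inverse = -13 mod 107 = 94
Check: 74 * 94 = 6956 ≡ 1 (mod 107)

74^(-1) ≡ 94 (mod 107)


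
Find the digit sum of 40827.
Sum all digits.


4 + 0 + 8 + 2 + 7 = 21


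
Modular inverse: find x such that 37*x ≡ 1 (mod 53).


Use the extended Euclidean algorithm on (53, 37); each row r = 53*s + 37*t:
r=53, s=1, t=0
r=37, s=0, t=1
q=1: r=16, s=1, t=-1   [53*(1) + 37*(-1) = 16]
q=2: r=5, s=-2, t=3   [53*(-2) + 37*(3) = 5]
q=3: r=1, s=7, t=-10   [53*(7) + 37*(-10) = 1]
q=5: r=0, s=-37, t=53   [53*(-37) + 37*(53) = 0]
GCD = 1 with t = -10, so 37*(-10) ≡ 1 (mod 53)
Inverse = -10 mod 53 = 43
Check: 37 * 43 = 1591 ≡ 1 (mod 53)

37^(-1) ≡ 43 (mod 53)


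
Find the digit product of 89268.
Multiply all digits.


8 × 9 × 2 × 6 × 8 = 6912


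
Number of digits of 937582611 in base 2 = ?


937582611 in base 2 = 110111111000100110000000010011
Number of digits = 30

30 digits (base 2)


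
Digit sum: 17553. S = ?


1 + 7 + 5 + 5 + 3 = 21


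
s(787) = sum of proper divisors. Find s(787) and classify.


Proper divisors: 1
Sum = 1 = 1
1 < 787 → deficient

s(787) = 1 (deficient)


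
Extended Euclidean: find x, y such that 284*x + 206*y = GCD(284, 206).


Tabular extended Euclidean (each row: r = 284*s + 206*t):
r=284, s=1, t=0
r=206, s=0, t=1
q=1: r=78, s=1, t=-1   [284*(1) + 206*(-1) = 78]
q=2: r=50, s=-2, t=3   [284*(-2) + 206*(3) = 50]
q=1: r=28, s=3, t=-4   [284*(3) + 206*(-4) = 28]
q=1: r=22, s=-5, t=7   [284*(-5) + 206*(7) = 22]
q=1: r=6, s=8, t=-11   [284*(8) + 206*(-11) = 6]
q=3: r=4, s=-29, t=40   [284*(-29) + 206*(40) = 4]
q=1: r=2, s=37, t=-51   [284*(37) + 206*(-51) = 2]
q=2: r=0, s=-103, t=142   [284*(-103) + 206*(142) = 0]
GCD = 2; from the row with r=2: x=37, y=-51
Check: 284*(37) + 206*(-51) = 10508 - 10506 = 2

GCD = 2, x = 37, y = -51


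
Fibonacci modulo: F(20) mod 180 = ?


F(k) mod 180 for k=1..20:
1, 1, 2, 3, 5, 8, 13, 21, 34, 55, 89, 144, 53, 17, 70, 87, 157, 64, 41, 105
F(20) mod 180 = 105


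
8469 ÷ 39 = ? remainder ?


8469 = 39 * 217 + 6
Check: 8463 + 6 = 8469

q = 217, r = 6


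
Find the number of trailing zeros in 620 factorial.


floor(620/5) = 124
floor(620/25) = 24
floor(620/125) = 4
Total = 152

152 trailing zeros


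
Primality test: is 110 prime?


110 / 2 = 55 (exact division)
110 is NOT prime.

No, 110 is not prime


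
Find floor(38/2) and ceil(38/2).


38/2 = 19.0000
floor = 19
ceil = 19

floor = 19, ceil = 19


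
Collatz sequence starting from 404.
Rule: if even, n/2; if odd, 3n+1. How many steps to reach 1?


404 → 202 → 101 → 304 → 152 → 76 → 38 → 19 → 58 → 29 → 88 → 44 → 22 → 11 → 34 → 17 → 52 → 26 → 13 → 40 → 20 → 10 → 5 → 16 → 8 → 4 → 2 → 1
Total steps = 27

27 steps


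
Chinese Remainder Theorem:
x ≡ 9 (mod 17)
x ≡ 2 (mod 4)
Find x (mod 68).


M = 17*4 = 68
M1 = M/17 = 4, M2 = M/4 = 17
M1^(-1) mod 17 = 13, M2^(-1) mod 4 = 1
x = 9*4*13 + 2*17*1 = 502
502 mod 68 = 26
Check: 26 mod 17 = 9 ✓, 26 mod 4 = 2 ✓

x ≡ 26 (mod 68)


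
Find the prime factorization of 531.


531 / 3 = 177
177 / 3 = 59
59 / 59 = 1
531 = 3^2 × 59


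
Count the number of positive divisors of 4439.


4439 = 23^1 × 193^1
d(4439) = (1+1) × (1+1) = 4

4 divisors


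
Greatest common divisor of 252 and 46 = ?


252 = 5 * 46 + 22
46 = 2 * 22 + 2
22 = 11 * 2 + 0
GCD = 2


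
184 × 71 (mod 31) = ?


184 × 71 = 13064
13064 mod 31 = 13


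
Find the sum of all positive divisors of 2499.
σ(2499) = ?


Divisors of 2499: 1, 3, 7, 17, 21, 49, 51, 119, 147, 357, 833, 2499
Sum = 1 + 3 + 7 + 17 + 21 + 49 + 51 + 119 + 147 + 357 + 833 + 2499 = 4104

σ(2499) = 4104


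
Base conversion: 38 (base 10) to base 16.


38 (base 10) = 38 (decimal)
38 (decimal) = 26 (base 16)


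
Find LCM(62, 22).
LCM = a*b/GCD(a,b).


GCD(62, 22) = 2
LCM = 62*22/2 = 1364/2 = 682

LCM = 682


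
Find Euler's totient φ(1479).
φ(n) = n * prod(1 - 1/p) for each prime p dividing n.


1479 = 3 × 17 × 29
Prime factors: 3, 17, 29
φ(1479) = 1479 × (1-1/3) × (1-1/17) × (1-1/29)
= 1479 × 2/3 × 16/17 × 28/29 = 896

φ(1479) = 896


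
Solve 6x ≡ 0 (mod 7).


GCD(6, 7) = 1, unique solution
a^(-1) mod 7 = 6
x = 6 * 0 mod 7 = 0

x ≡ 0 (mod 7)


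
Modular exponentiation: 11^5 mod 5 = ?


11^1 mod 5 = 1
11^2 mod 5 = 1
11^3 mod 5 = 1
11^4 mod 5 = 1
11^5 mod 5 = 1


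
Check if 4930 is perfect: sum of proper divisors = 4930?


Proper divisors of 4930: 1, 2, 5, 10, 17, 29, 34, 58, 85, 145, 170, 290, 493, 986, 2465
Sum = 1 + 2 + 5 + 10 + 17 + 29 + 34 + 58 + 85 + 145 + 170 + 290 + 493 + 986 + 2465 = 4790

No, 4930 is not perfect (4790 ≠ 4930)


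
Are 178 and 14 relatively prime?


Euclidean algorithm:
178 = 12 * 14 + 10
14 = 1 * 10 + 4
10 = 2 * 4 + 2
4 = 2 * 2 + 0
GCD(178, 14) = 2

No, not coprime (GCD = 2)


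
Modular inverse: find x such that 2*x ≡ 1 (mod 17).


Use the extended Euclidean algorithm on (17, 2); each row r = 17*s + 2*t:
r=17, s=1, t=0
r=2, s=0, t=1
q=8: r=1, s=1, t=-8   [17*(1) + 2*(-8) = 1]
q=2: r=0, s=-2, t=17   [17*(-2) + 2*(17) = 0]
GCD = 1 with t = -8, so 2*(-8) ≡ 1 (mod 17)
Inverse = -8 mod 17 = 9
Check: 2 * 9 = 18 ≡ 1 (mod 17)

2^(-1) ≡ 9 (mod 17)


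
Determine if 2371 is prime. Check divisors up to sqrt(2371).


Check divisors up to sqrt(2371) = 48.6929
No divisors found.
2371 is prime.

Yes, 2371 is prime


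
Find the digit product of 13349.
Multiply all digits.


1 × 3 × 3 × 4 × 9 = 324


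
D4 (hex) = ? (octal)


D4 (base 16) = 212 (decimal)
212 (decimal) = 324 (base 8)


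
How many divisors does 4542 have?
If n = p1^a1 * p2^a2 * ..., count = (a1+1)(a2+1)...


4542 = 2^1 × 3^1 × 757^1
d(4542) = (1+1) × (1+1) × (1+1) = 8

8 divisors


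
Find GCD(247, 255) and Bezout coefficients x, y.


Tabular extended Euclidean (each row: r = 247*s + 255*t):
r=247, s=1, t=0
r=255, s=0, t=1
q=0: r=247, s=1, t=0   [247*(1) + 255*(0) = 247]
q=1: r=8, s=-1, t=1   [247*(-1) + 255*(1) = 8]
q=30: r=7, s=31, t=-30   [247*(31) + 255*(-30) = 7]
q=1: r=1, s=-32, t=31   [247*(-32) + 255*(31) = 1]
q=7: r=0, s=255, t=-247   [247*(255) + 255*(-247) = 0]
GCD = 1; from the row with r=1: x=-32, y=31
Check: 247*(-32) + 255*(31) = -7904 + 7905 = 1

GCD = 1, x = -32, y = 31


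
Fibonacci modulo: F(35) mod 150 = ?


F(k) mod 150 for k=1..35:
1, 1, 2, 3, 5, 8, 13, 21, 34, 55, 89, 144, 83, 77, 10, 87, 97, 34, 131, 15, 146, 11, 7, 18, 25, 43, 68, 111, 29, 140, 19, 9, 28, 37, 65
F(35) mod 150 = 65


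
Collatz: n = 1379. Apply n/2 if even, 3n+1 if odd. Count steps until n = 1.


1379 → 4138 → 2069 → 6208 → 3104 → 1552 → 776 → 388 → 194 → 97 → 292 → 146 → 73 → 220 → 110 → 55 → 166 → 83 → 250 → 125 → 376 → 188 → 94 → 47 → 142 → 71 → 214 → 107 → 322 → 161 → 484 → 242 → 121 → 364 → 182 → 91 → 274 → 137 → 412 → 206 → 103 → 310 → 155 → 466 → 233 → 700 → 350 → 175 → 526 → 263 → 790 → 395 → 1186 → 593 → 1780 → 890 → 445 → 1336 → 668 → 334 → 167 → 502 → 251 → 754 → 377 → 1132 → 566 → 283 → 850 → 425 → 1276 → 638 → 319 → 958 → 479 → 1438 → 719 → 2158 → 1079 → 3238 → 1619 → 4858 → 2429 → 7288 → 3644 → 1822 → 911 → 2734 → 1367 → 4102 → 2051 → 6154 → 3077 → 9232 → 4616 → 2308 → 1154 → 577 → 1732 → 866 → 433 → 1300 → 650 → 325 → 976 → 488 → 244 → 122 → 61 → 184 → 92 → 46 → 23 → 70 → 35 → 106 → 53 → 160 → 80 → 40 → 20 → 10 → 5 → 16 → 8 → 4 → 2 → 1
Total steps = 127

127 steps


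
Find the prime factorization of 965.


965 / 5 = 193
193 / 193 = 1
965 = 5 × 193


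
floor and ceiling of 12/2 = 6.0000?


12/2 = 6.0000
floor = 6
ceil = 6

floor = 6, ceil = 6


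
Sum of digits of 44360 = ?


4 + 4 + 3 + 6 + 0 = 17


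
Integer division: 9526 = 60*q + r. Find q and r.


9526 = 60 * 158 + 46
Check: 9480 + 46 = 9526

q = 158, r = 46


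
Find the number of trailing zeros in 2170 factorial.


floor(2170/5) = 434
floor(2170/25) = 86
floor(2170/125) = 17
floor(2170/625) = 3
Total = 540

540 trailing zeros


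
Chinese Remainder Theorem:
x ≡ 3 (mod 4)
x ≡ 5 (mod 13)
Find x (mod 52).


M = 4*13 = 52
M1 = M/4 = 13, M2 = M/13 = 4
M1^(-1) mod 4 = 1, M2^(-1) mod 13 = 10
x = 3*13*1 + 5*4*10 = 239
239 mod 52 = 31
Check: 31 mod 4 = 3 ✓, 31 mod 13 = 5 ✓

x ≡ 31 (mod 52)


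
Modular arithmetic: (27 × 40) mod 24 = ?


27 × 40 = 1080
1080 mod 24 = 0


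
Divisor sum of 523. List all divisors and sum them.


Divisors of 523: 1, 523
Sum = 1 + 523 = 524

σ(523) = 524


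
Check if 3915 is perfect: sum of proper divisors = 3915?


Proper divisors of 3915: 1, 3, 5, 9, 15, 27, 29, 45, 87, 135, 145, 261, 435, 783, 1305
Sum = 1 + 3 + 5 + 9 + 15 + 27 + 29 + 45 + 87 + 135 + 145 + 261 + 435 + 783 + 1305 = 3285

No, 3915 is not perfect (3285 ≠ 3915)


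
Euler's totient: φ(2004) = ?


2004 = 2^2 × 3 × 167
Prime factors: 2, 3, 167
φ(2004) = 2004 × (1-1/2) × (1-1/3) × (1-1/167)
= 2004 × 1/2 × 2/3 × 166/167 = 664

φ(2004) = 664


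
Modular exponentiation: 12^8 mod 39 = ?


12^1 mod 39 = 12
12^2 mod 39 = 27
12^3 mod 39 = 12
12^4 mod 39 = 27
12^5 mod 39 = 12
12^6 mod 39 = 27
12^7 mod 39 = 12
12^8 mod 39 = 27


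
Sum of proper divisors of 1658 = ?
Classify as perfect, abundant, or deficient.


Proper divisors: 1, 2, 829
Sum = 1 + 2 + 829 = 832
832 < 1658 → deficient

s(1658) = 832 (deficient)


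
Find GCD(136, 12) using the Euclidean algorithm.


136 = 11 * 12 + 4
12 = 3 * 4 + 0
GCD = 4


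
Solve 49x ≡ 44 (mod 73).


GCD(49, 73) = 1, unique solution
a^(-1) mod 73 = 3
x = 3 * 44 mod 73 = 59

x ≡ 59 (mod 73)


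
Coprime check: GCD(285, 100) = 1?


Euclidean algorithm:
285 = 2 * 100 + 85
100 = 1 * 85 + 15
85 = 5 * 15 + 10
15 = 1 * 10 + 5
10 = 2 * 5 + 0
GCD(285, 100) = 5

No, not coprime (GCD = 5)


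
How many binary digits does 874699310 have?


874699310 in base 2 = 110100001000101101101000101110
Number of digits = 30

30 digits (base 2)


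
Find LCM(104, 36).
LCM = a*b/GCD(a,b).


GCD(104, 36) = 4
LCM = 104*36/4 = 3744/4 = 936

LCM = 936


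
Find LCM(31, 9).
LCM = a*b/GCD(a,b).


GCD(31, 9) = 1
LCM = 31*9/1 = 279/1 = 279

LCM = 279


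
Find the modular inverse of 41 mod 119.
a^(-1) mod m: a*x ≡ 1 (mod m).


Use the extended Euclidean algorithm on (119, 41); each row r = 119*s + 41*t:
r=119, s=1, t=0
r=41, s=0, t=1
q=2: r=37, s=1, t=-2   [119*(1) + 41*(-2) = 37]
q=1: r=4, s=-1, t=3   [119*(-1) + 41*(3) = 4]
q=9: r=1, s=10, t=-29   [119*(10) + 41*(-29) = 1]
q=4: r=0, s=-41, t=119   [119*(-41) + 41*(119) = 0]
GCD = 1 with t = -29, so 41*(-29) ≡ 1 (mod 119)
Inverse = -29 mod 119 = 90
Check: 41 * 90 = 3690 ≡ 1 (mod 119)

41^(-1) ≡ 90 (mod 119)


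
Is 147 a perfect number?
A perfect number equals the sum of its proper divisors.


Proper divisors of 147: 1, 3, 7, 21, 49
Sum = 1 + 3 + 7 + 21 + 49 = 81

No, 147 is not perfect (81 ≠ 147)


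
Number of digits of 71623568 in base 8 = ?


71623568 in base 8 = 421161620
Number of digits = 9

9 digits (base 8)


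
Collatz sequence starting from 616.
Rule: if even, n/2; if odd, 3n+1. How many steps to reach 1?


616 → 308 → 154 → 77 → 232 → 116 → 58 → 29 → 88 → 44 → 22 → 11 → 34 → 17 → 52 → 26 → 13 → 40 → 20 → 10 → 5 → 16 → 8 → 4 → 2 → 1
Total steps = 25

25 steps


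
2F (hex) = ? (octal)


2F (base 16) = 47 (decimal)
47 (decimal) = 57 (base 8)


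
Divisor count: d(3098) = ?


3098 = 2^1 × 1549^1
d(3098) = (1+1) × (1+1) = 4

4 divisors


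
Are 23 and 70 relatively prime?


Euclidean algorithm:
70 = 3 * 23 + 1
23 = 23 * 1 + 0
GCD(23, 70) = 1

Yes, coprime (GCD = 1)


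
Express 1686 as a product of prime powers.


1686 / 2 = 843
843 / 3 = 281
281 / 281 = 1
1686 = 2 × 3 × 281


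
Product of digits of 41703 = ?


4 × 1 × 7 × 0 × 3 = 0


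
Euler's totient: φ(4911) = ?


4911 = 3 × 1637
Prime factors: 3, 1637
φ(4911) = 4911 × (1-1/3) × (1-1/1637)
= 4911 × 2/3 × 1636/1637 = 3272

φ(4911) = 3272


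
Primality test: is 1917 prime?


1917 / 3 = 639 (exact division)
1917 is NOT prime.

No, 1917 is not prime


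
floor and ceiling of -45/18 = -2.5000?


-45/18 = -2.5000
floor = -3
ceil = -2

floor = -3, ceil = -2


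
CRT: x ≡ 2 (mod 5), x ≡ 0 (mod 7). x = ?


M = 5*7 = 35
M1 = M/5 = 7, M2 = M/7 = 5
M1^(-1) mod 5 = 3, M2^(-1) mod 7 = 3
x = 2*7*3 + 0*5*3 = 42
42 mod 35 = 7
Check: 7 mod 5 = 2 ✓, 7 mod 7 = 0 ✓

x ≡ 7 (mod 35)


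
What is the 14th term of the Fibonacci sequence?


Sequence: 1, 1, 2, 3, 5, 8, 13, 21, 34, 55, 89, 144, 233, 377
F(14) = 377


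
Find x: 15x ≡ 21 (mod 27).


GCD(15, 27) = 3 divides 21
Divide: 5x ≡ 7 (mod 9)
x ≡ 5 (mod 9)


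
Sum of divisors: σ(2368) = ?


Divisors of 2368: 1, 2, 4, 8, 16, 32, 37, 64, 74, 148, 296, 592, 1184, 2368
Sum = 1 + 2 + 4 + 8 + 16 + 32 + 37 + 64 + 74 + 148 + 296 + 592 + 1184 + 2368 = 4826

σ(2368) = 4826


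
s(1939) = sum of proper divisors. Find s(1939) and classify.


Proper divisors: 1, 7, 277
Sum = 1 + 7 + 277 = 285
285 < 1939 → deficient

s(1939) = 285 (deficient)


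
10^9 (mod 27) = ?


10^1 mod 27 = 10
10^2 mod 27 = 19
10^3 mod 27 = 1
10^4 mod 27 = 10
10^5 mod 27 = 19
10^6 mod 27 = 1
10^7 mod 27 = 10
10^8 mod 27 = 19
10^9 mod 27 = 1


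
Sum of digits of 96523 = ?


9 + 6 + 5 + 2 + 3 = 25


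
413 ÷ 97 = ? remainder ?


413 = 97 * 4 + 25
Check: 388 + 25 = 413

q = 4, r = 25


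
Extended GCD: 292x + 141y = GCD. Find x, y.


Tabular extended Euclidean (each row: r = 292*s + 141*t):
r=292, s=1, t=0
r=141, s=0, t=1
q=2: r=10, s=1, t=-2   [292*(1) + 141*(-2) = 10]
q=14: r=1, s=-14, t=29   [292*(-14) + 141*(29) = 1]
q=10: r=0, s=141, t=-292   [292*(141) + 141*(-292) = 0]
GCD = 1; from the row with r=1: x=-14, y=29
Check: 292*(-14) + 141*(29) = -4088 + 4089 = 1

GCD = 1, x = -14, y = 29


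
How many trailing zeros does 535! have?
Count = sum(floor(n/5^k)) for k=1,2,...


floor(535/5) = 107
floor(535/25) = 21
floor(535/125) = 4
Total = 132

132 trailing zeros


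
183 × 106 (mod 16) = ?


183 × 106 = 19398
19398 mod 16 = 6


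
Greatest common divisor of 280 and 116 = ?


280 = 2 * 116 + 48
116 = 2 * 48 + 20
48 = 2 * 20 + 8
20 = 2 * 8 + 4
8 = 2 * 4 + 0
GCD = 4


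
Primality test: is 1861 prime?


Check divisors up to sqrt(1861) = 43.1393
No divisors found.
1861 is prime.

Yes, 1861 is prime


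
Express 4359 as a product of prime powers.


4359 / 3 = 1453
1453 / 1453 = 1
4359 = 3 × 1453


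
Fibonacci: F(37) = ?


Sequence: 1, 1, 2, 3, 5, 8, 13, 21, 34, 55, 89, 144, 233, 377, 610, 987, 1597, 2584, 4181, 6765, 10946, 17711, 28657, 46368, 75025, 121393, 196418, 317811, 514229, 832040, 1346269, 2178309, 3524578, 5702887, 9227465, 14930352, 24157817
F(37) = 24157817


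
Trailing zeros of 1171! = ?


floor(1171/5) = 234
floor(1171/25) = 46
floor(1171/125) = 9
floor(1171/625) = 1
Total = 290

290 trailing zeros


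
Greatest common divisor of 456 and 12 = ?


456 = 38 * 12 + 0
GCD = 12


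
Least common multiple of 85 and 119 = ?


GCD(85, 119) = 17
LCM = 85*119/17 = 10115/17 = 595

LCM = 595


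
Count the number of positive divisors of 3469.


3469 = 3469^1
d(3469) = (1+1) = 2

2 divisors


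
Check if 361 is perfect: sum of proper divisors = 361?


Proper divisors of 361: 1, 19
Sum = 1 + 19 = 20

No, 361 is not perfect (20 ≠ 361)


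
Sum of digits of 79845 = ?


7 + 9 + 8 + 4 + 5 = 33


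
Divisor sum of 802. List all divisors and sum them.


Divisors of 802: 1, 2, 401, 802
Sum = 1 + 2 + 401 + 802 = 1206

σ(802) = 1206


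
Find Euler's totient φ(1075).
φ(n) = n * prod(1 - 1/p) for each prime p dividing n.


1075 = 5^2 × 43
Prime factors: 5, 43
φ(1075) = 1075 × (1-1/5) × (1-1/43)
= 1075 × 4/5 × 42/43 = 840

φ(1075) = 840


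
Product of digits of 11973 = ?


1 × 1 × 9 × 7 × 3 = 189


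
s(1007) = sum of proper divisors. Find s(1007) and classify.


Proper divisors: 1, 19, 53
Sum = 1 + 19 + 53 = 73
73 < 1007 → deficient

s(1007) = 73 (deficient)


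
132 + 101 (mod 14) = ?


132 + 101 = 233
233 mod 14 = 9


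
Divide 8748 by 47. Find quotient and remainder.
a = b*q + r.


8748 = 47 * 186 + 6
Check: 8742 + 6 = 8748

q = 186, r = 6


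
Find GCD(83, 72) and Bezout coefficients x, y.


Tabular extended Euclidean (each row: r = 83*s + 72*t):
r=83, s=1, t=0
r=72, s=0, t=1
q=1: r=11, s=1, t=-1   [83*(1) + 72*(-1) = 11]
q=6: r=6, s=-6, t=7   [83*(-6) + 72*(7) = 6]
q=1: r=5, s=7, t=-8   [83*(7) + 72*(-8) = 5]
q=1: r=1, s=-13, t=15   [83*(-13) + 72*(15) = 1]
q=5: r=0, s=72, t=-83   [83*(72) + 72*(-83) = 0]
GCD = 1; from the row with r=1: x=-13, y=15
Check: 83*(-13) + 72*(15) = -1079 + 1080 = 1

GCD = 1, x = -13, y = 15


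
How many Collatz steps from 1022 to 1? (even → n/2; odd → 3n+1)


1022 → 511 → 1534 → 767 → 2302 → 1151 → 3454 → 1727 → 5182 → 2591 → 7774 → 3887 → 11662 → 5831 → 17494 → 8747 → 26242 → 13121 → 39364 → 19682 → 9841 → 29524 → 14762 → 7381 → 22144 → 11072 → 5536 → 2768 → 1384 → 692 → 346 → 173 → 520 → 260 → 130 → 65 → 196 → 98 → 49 → 148 → 74 → 37 → 112 → 56 → 28 → 14 → 7 → 22 → 11 → 34 → 17 → 52 → 26 → 13 → 40 → 20 → 10 → 5 → 16 → 8 → 4 → 2 → 1
Total steps = 62

62 steps


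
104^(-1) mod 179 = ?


Use the extended Euclidean algorithm on (179, 104); each row r = 179*s + 104*t:
r=179, s=1, t=0
r=104, s=0, t=1
q=1: r=75, s=1, t=-1   [179*(1) + 104*(-1) = 75]
q=1: r=29, s=-1, t=2   [179*(-1) + 104*(2) = 29]
q=2: r=17, s=3, t=-5   [179*(3) + 104*(-5) = 17]
q=1: r=12, s=-4, t=7   [179*(-4) + 104*(7) = 12]
q=1: r=5, s=7, t=-12   [179*(7) + 104*(-12) = 5]
q=2: r=2, s=-18, t=31   [179*(-18) + 104*(31) = 2]
q=2: r=1, s=43, t=-74   [179*(43) + 104*(-74) = 1]
q=2: r=0, s=-104, t=179   [179*(-104) + 104*(179) = 0]
GCD = 1 with t = -74, so 104*(-74) ≡ 1 (mod 179)
Inverse = -74 mod 179 = 105
Check: 104 * 105 = 10920 ≡ 1 (mod 179)

104^(-1) ≡ 105 (mod 179)


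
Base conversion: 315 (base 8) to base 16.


315 (base 8) = 205 (decimal)
205 (decimal) = CD (base 16)


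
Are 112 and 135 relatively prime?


Euclidean algorithm:
135 = 1 * 112 + 23
112 = 4 * 23 + 20
23 = 1 * 20 + 3
20 = 6 * 3 + 2
3 = 1 * 2 + 1
2 = 2 * 1 + 0
GCD(112, 135) = 1

Yes, coprime (GCD = 1)


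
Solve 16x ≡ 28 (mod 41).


GCD(16, 41) = 1, unique solution
a^(-1) mod 41 = 18
x = 18 * 28 mod 41 = 12

x ≡ 12 (mod 41)


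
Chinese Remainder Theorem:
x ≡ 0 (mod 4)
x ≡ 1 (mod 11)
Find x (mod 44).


M = 4*11 = 44
M1 = M/4 = 11, M2 = M/11 = 4
M1^(-1) mod 4 = 3, M2^(-1) mod 11 = 3
x = 0*11*3 + 1*4*3 = 12
12 mod 44 = 12
Check: 12 mod 4 = 0 ✓, 12 mod 11 = 1 ✓

x ≡ 12 (mod 44)


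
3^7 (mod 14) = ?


3^1 mod 14 = 3
3^2 mod 14 = 9
3^3 mod 14 = 13
3^4 mod 14 = 11
3^5 mod 14 = 5
3^6 mod 14 = 1
3^7 mod 14 = 3


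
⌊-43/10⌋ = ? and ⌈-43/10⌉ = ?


-43/10 = -4.3000
floor = -5
ceil = -4

floor = -5, ceil = -4


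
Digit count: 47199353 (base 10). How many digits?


47199353 has 8 digits in base 10
floor(log10(47199353)) + 1 = floor(7.6739) + 1 = 8

8 digits (base 10)


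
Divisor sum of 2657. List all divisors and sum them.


Divisors of 2657: 1, 2657
Sum = 1 + 2657 = 2658

σ(2657) = 2658


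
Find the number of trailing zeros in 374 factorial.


floor(374/5) = 74
floor(374/25) = 14
floor(374/125) = 2
Total = 90

90 trailing zeros


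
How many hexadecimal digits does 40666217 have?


40666217 in base 16 = 26C8469
Number of digits = 7

7 digits (base 16)


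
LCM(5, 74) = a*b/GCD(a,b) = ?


GCD(5, 74) = 1
LCM = 5*74/1 = 370/1 = 370

LCM = 370


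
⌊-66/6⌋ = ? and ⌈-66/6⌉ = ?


-66/6 = -11.0000
floor = -11
ceil = -11

floor = -11, ceil = -11


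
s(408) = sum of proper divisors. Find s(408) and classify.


Proper divisors: 1, 2, 3, 4, 6, 8, 12, 17, 24, 34, 51, 68, 102, 136, 204
Sum = 1 + 2 + 3 + 4 + 6 + 8 + 12 + 17 + 24 + 34 + 51 + 68 + 102 + 136 + 204 = 672
672 > 408 → abundant

s(408) = 672 (abundant)


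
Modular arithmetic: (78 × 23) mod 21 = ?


78 × 23 = 1794
1794 mod 21 = 9


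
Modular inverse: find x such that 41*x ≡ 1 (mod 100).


Use the extended Euclidean algorithm on (100, 41); each row r = 100*s + 41*t:
r=100, s=1, t=0
r=41, s=0, t=1
q=2: r=18, s=1, t=-2   [100*(1) + 41*(-2) = 18]
q=2: r=5, s=-2, t=5   [100*(-2) + 41*(5) = 5]
q=3: r=3, s=7, t=-17   [100*(7) + 41*(-17) = 3]
q=1: r=2, s=-9, t=22   [100*(-9) + 41*(22) = 2]
q=1: r=1, s=16, t=-39   [100*(16) + 41*(-39) = 1]
q=2: r=0, s=-41, t=100   [100*(-41) + 41*(100) = 0]
GCD = 1 with t = -39, so 41*(-39) ≡ 1 (mod 100)
Inverse = -39 mod 100 = 61
Check: 41 * 61 = 2501 ≡ 1 (mod 100)

41^(-1) ≡ 61 (mod 100)


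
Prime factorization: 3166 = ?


3166 / 2 = 1583
1583 / 1583 = 1
3166 = 2 × 1583


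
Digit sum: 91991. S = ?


9 + 1 + 9 + 9 + 1 = 29


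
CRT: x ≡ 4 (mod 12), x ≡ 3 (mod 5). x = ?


M = 12*5 = 60
M1 = M/12 = 5, M2 = M/5 = 12
M1^(-1) mod 12 = 5, M2^(-1) mod 5 = 3
x = 4*5*5 + 3*12*3 = 208
208 mod 60 = 28
Check: 28 mod 12 = 4 ✓, 28 mod 5 = 3 ✓

x ≡ 28 (mod 60)


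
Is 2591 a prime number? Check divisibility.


Check divisors up to sqrt(2591) = 50.9019
No divisors found.
2591 is prime.

Yes, 2591 is prime


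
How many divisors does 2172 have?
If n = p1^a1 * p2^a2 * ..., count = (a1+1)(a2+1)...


2172 = 2^2 × 3^1 × 181^1
d(2172) = (2+1) × (1+1) × (1+1) = 12

12 divisors


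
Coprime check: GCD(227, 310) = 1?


Euclidean algorithm:
310 = 1 * 227 + 83
227 = 2 * 83 + 61
83 = 1 * 61 + 22
61 = 2 * 22 + 17
22 = 1 * 17 + 5
17 = 3 * 5 + 2
5 = 2 * 2 + 1
2 = 2 * 1 + 0
GCD(227, 310) = 1

Yes, coprime (GCD = 1)


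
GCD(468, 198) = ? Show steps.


468 = 2 * 198 + 72
198 = 2 * 72 + 54
72 = 1 * 54 + 18
54 = 3 * 18 + 0
GCD = 18


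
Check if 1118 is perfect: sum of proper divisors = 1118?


Proper divisors of 1118: 1, 2, 13, 26, 43, 86, 559
Sum = 1 + 2 + 13 + 26 + 43 + 86 + 559 = 730

No, 1118 is not perfect (730 ≠ 1118)


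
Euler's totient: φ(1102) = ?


1102 = 2 × 19 × 29
Prime factors: 2, 19, 29
φ(1102) = 1102 × (1-1/2) × (1-1/19) × (1-1/29)
= 1102 × 1/2 × 18/19 × 28/29 = 504

φ(1102) = 504


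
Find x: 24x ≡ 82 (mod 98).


GCD(24, 98) = 2 divides 82
Divide: 12x ≡ 41 (mod 49)
x ≡ 32 (mod 49)


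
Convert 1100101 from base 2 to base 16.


1100101 (base 2) = 101 (decimal)
101 (decimal) = 65 (base 16)


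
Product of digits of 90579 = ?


9 × 0 × 5 × 7 × 9 = 0


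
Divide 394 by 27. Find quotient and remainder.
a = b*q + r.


394 = 27 * 14 + 16
Check: 378 + 16 = 394

q = 14, r = 16


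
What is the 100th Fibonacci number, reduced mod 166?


F(k) mod 166 for k=1..100:
1, 1, 2, 3, 5, 8, 13, 21, 34, 55, 89, 144, 67, 45, 112, 157, 103, 94, 31, 125, 156, 115, 105, 54, 159, 47, 40, 87, 127, 48, 9, 57, 66, 123, 23, 146, 3, 149, 152, 135, 121, 90, 45, 135, 14, 149, 163, 146, 143, 123, 100, 57, 157, 48, 39, 87, 126, 47, 7, 54, 61, 115, 10, 125, 135, 94, 63, 157, 54, 45, 99, 144, 77, 55, 132, 21, 153, 8, 161, 3, 164, 1, 165, 0, 165, 165, 164, 163, 161, 158, 153, 145, 132, 111, 77, 22, 99, 121, 54, 9
F(100) mod 166 = 9


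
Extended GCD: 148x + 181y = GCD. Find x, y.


Tabular extended Euclidean (each row: r = 148*s + 181*t):
r=148, s=1, t=0
r=181, s=0, t=1
q=0: r=148, s=1, t=0   [148*(1) + 181*(0) = 148]
q=1: r=33, s=-1, t=1   [148*(-1) + 181*(1) = 33]
q=4: r=16, s=5, t=-4   [148*(5) + 181*(-4) = 16]
q=2: r=1, s=-11, t=9   [148*(-11) + 181*(9) = 1]
q=16: r=0, s=181, t=-148   [148*(181) + 181*(-148) = 0]
GCD = 1; from the row with r=1: x=-11, y=9
Check: 148*(-11) + 181*(9) = -1628 + 1629 = 1

GCD = 1, x = -11, y = 9


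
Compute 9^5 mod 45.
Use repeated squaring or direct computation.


9^1 mod 45 = 9
9^2 mod 45 = 36
9^3 mod 45 = 9
9^4 mod 45 = 36
9^5 mod 45 = 9
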